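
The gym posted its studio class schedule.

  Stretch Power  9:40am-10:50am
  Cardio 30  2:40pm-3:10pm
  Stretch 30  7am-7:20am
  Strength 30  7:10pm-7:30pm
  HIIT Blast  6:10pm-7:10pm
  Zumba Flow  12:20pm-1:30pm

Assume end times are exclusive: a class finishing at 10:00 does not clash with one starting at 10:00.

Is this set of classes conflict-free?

Sorted by start: Stretch 30, Stretch Power, Zumba Flow, Cardio 30, HIIT Blast, Strength 30.
Stretch Power starts after Stretch 30 ends, so nothing later overlaps Stretch 30 either.
Zumba Flow starts after Stretch Power ends, so nothing later overlaps Stretch Power either.
Cardio 30 starts after Zumba Flow ends, so nothing later overlaps Zumba Flow either.
HIIT Blast starts after Cardio 30 ends, so nothing later overlaps Cardio 30 either.
Strength 30 starts exactly when HIIT Blast ends (back-to-back, no overlap).
Every pair is clear; the schedule has no overlaps.

Yes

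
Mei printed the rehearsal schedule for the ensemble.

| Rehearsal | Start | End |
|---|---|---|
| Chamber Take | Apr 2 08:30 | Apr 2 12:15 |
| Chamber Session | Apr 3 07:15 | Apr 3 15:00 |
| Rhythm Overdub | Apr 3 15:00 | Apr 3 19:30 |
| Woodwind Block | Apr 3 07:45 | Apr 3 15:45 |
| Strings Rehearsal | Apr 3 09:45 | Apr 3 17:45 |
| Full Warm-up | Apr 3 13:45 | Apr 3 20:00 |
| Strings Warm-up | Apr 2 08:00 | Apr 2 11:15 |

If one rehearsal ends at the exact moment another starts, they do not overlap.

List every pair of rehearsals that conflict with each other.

Chamber Session & Full Warm-up, Chamber Session & Strings Rehearsal, Chamber Session & Woodwind Block, Chamber Take & Strings Warm-up, Full Warm-up & Rhythm Overdub, Full Warm-up & Strings Rehearsal, Full Warm-up & Woodwind Block, Rhythm Overdub & Strings Rehearsal, Rhythm Overdub & Woodwind Block, Strings Rehearsal & Woodwind Block

Sorted by start: Strings Warm-up, Chamber Take, Chamber Session, Woodwind Block, Strings Rehearsal, Full Warm-up, Rhythm Overdub.
Chamber Take starts before Strings Warm-up ends → Strings Warm-up and Chamber Take overlap.
Chamber Session starts after Strings Warm-up ends; Strings Warm-up is clear from here.
Chamber Session starts after Chamber Take ends; Chamber Take is clear from here.
Woodwind Block starts before Chamber Session ends → Chamber Session and Woodwind Block overlap.
Strings Rehearsal starts before Chamber Session ends → Chamber Session and Strings Rehearsal overlap.
Full Warm-up starts before Chamber Session ends → Chamber Session and Full Warm-up overlap.
Rhythm Overdub starts exactly when Chamber Session ends (back-to-back, no overlap).
Strings Rehearsal starts before Woodwind Block ends → Woodwind Block and Strings Rehearsal overlap.
Full Warm-up starts before Woodwind Block ends → Woodwind Block and Full Warm-up overlap.
Rhythm Overdub starts before Woodwind Block ends → Woodwind Block and Rhythm Overdub overlap.
Full Warm-up starts before Strings Rehearsal ends → Strings Rehearsal and Full Warm-up overlap.
Rhythm Overdub starts before Strings Rehearsal ends → Strings Rehearsal and Rhythm Overdub overlap.
Rhythm Overdub starts before Full Warm-up ends → Full Warm-up and Rhythm Overdub overlap.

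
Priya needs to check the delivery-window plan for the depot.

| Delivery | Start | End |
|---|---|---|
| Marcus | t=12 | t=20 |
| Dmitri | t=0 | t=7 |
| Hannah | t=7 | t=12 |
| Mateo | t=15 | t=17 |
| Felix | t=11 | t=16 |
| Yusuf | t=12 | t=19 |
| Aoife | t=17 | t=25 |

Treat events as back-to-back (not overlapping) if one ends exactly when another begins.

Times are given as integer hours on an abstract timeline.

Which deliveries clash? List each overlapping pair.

Aoife & Marcus, Aoife & Yusuf, Felix & Hannah, Felix & Marcus, Felix & Mateo, Felix & Yusuf, Marcus & Mateo, Marcus & Yusuf, Mateo & Yusuf

Two intervals overlap when each starts before the other ends.
Sorted by start: Dmitri, Hannah, Felix, Marcus, Yusuf, Mateo, Aoife.
Hannah starts exactly when Dmitri ends (back-to-back, no overlap); Dmitri is clear from here.
Felix starts before Hannah ends → Hannah and Felix overlap.
Marcus starts exactly when Hannah ends (back-to-back, no overlap); Hannah is clear from here.
Marcus starts before Felix ends → Felix and Marcus overlap.
Yusuf starts before Felix ends → Felix and Yusuf overlap.
Mateo starts before Felix ends → Felix and Mateo overlap.
Aoife starts after Felix ends.
Yusuf starts before Marcus ends → Marcus and Yusuf overlap.
Mateo starts before Marcus ends → Marcus and Mateo overlap.
Aoife starts before Marcus ends → Marcus and Aoife overlap.
Mateo starts before Yusuf ends → Yusuf and Mateo overlap.
Aoife starts before Yusuf ends → Yusuf and Aoife overlap.
Aoife starts exactly when Mateo ends (back-to-back, no overlap).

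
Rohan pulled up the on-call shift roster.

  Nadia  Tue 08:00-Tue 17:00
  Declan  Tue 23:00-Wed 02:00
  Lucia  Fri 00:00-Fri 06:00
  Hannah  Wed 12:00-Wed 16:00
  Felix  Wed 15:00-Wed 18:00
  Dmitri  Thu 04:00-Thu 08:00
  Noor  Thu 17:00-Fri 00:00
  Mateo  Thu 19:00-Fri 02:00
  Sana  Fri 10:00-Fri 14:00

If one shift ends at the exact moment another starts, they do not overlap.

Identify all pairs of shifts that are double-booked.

Felix & Hannah, Lucia & Mateo, Mateo & Noor

Sorted by start: Nadia, Declan, Hannah, Felix, Dmitri, Noor, Mateo, Lucia, Sana.
Declan starts after Nadia ends, so Nadia has no further overlaps.
Hannah starts after Declan ends, so Declan has no further overlaps.
Felix starts before Hannah ends → Hannah and Felix overlap.
Dmitri starts after Hannah ends, so Hannah has no further overlaps.
Dmitri starts after Felix ends, so Felix has no further overlaps.
Noor starts after Dmitri ends, so Dmitri has no further overlaps.
Mateo starts before Noor ends → Noor and Mateo overlap.
Lucia starts exactly when Noor ends (back-to-back, no overlap), so Noor has no further overlaps.
Lucia starts before Mateo ends → Mateo and Lucia overlap.
Sana starts after Mateo ends.
Sana starts after Lucia ends.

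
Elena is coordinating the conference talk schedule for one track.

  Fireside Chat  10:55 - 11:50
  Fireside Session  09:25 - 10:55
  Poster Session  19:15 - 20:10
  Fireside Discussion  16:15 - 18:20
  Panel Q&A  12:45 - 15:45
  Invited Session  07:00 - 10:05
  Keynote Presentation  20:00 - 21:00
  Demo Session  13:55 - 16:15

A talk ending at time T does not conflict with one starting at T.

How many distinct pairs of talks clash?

Check each pair: they overlap iff neither finishes before the other starts.
Sorted by start: Invited Session, Fireside Session, Fireside Chat, Panel Q&A, Demo Session, Fireside Discussion, Poster Session, Keynote Presentation.
Fireside Session starts before Invited Session ends → Invited Session and Fireside Session overlap.
Fireside Chat starts after Invited Session ends, so nothing later overlaps Invited Session either.
Fireside Chat starts exactly when Fireside Session ends (back-to-back, no overlap), so nothing later overlaps Fireside Session either.
Panel Q&A starts after Fireside Chat ends, so nothing later overlaps Fireside Chat either.
Demo Session starts before Panel Q&A ends → Panel Q&A and Demo Session overlap.
Fireside Discussion starts after Panel Q&A ends, so nothing later overlaps Panel Q&A either.
Fireside Discussion starts exactly when Demo Session ends (back-to-back, no overlap), so nothing later overlaps Demo Session either.
Poster Session starts after Fireside Discussion ends, so nothing later overlaps Fireside Discussion either.
Keynote Presentation starts before Poster Session ends → Poster Session and Keynote Presentation overlap.
Overlapping pairs: Demo Session & Panel Q&A, Fireside Session & Invited Session, Keynote Presentation & Poster Session — 3 in total.

3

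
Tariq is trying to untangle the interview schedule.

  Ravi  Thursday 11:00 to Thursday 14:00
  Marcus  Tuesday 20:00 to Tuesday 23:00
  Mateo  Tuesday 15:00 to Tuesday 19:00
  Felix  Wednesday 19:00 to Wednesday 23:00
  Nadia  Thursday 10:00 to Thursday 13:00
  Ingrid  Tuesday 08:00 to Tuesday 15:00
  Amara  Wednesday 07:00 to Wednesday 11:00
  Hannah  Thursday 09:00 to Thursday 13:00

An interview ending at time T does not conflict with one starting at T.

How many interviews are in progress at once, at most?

Sweep the timeline, counting +1 at each start and −1 at each end (ends before starts at a tie):
Tuesday 08:00 start Ingrid → 1
Tuesday 15:00 end Ingrid → 0
Tuesday 15:00 start Mateo → 1
Tuesday 19:00 end Mateo → 0
Tuesday 20:00 start Marcus → 1
Tuesday 23:00 end Marcus → 0
Wednesday 07:00 start Amara → 1
Wednesday 11:00 end Amara → 0
Wednesday 19:00 start Felix → 1
Wednesday 23:00 end Felix → 0
Thursday 09:00 start Hannah → 1
Thursday 10:00 start Nadia → 2
Thursday 11:00 start Ravi → 3
Thursday 13:00 end Hannah → 2
Thursday 13:00 end Nadia → 1
Thursday 14:00 end Ravi → 0
Peak is 3, at Thursday 11:00 (Hannah, Nadia, Ravi).

3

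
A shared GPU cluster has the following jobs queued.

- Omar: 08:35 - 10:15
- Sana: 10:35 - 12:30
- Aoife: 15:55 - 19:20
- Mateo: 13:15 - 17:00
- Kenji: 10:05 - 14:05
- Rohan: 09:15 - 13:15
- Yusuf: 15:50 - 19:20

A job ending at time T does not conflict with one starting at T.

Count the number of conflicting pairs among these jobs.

9

Sorted by start: Omar, Rohan, Kenji, Sana, Mateo, Yusuf, Aoife.
Rohan starts before Omar ends → Omar and Rohan overlap.
Kenji starts before Omar ends → Omar and Kenji overlap.
Sana starts after Omar ends, so Omar has no further overlaps.
Kenji starts before Rohan ends → Rohan and Kenji overlap.
Sana starts before Rohan ends → Rohan and Sana overlap.
Mateo starts exactly when Rohan ends (back-to-back, no overlap), so Rohan has no further overlaps.
Sana starts before Kenji ends → Kenji and Sana overlap.
Mateo starts before Kenji ends → Kenji and Mateo overlap.
Yusuf starts after Kenji ends, so Kenji has no further overlaps.
Mateo starts after Sana ends, so Sana has no further overlaps.
Yusuf starts before Mateo ends → Mateo and Yusuf overlap.
Aoife starts before Mateo ends → Mateo and Aoife overlap.
Aoife starts before Yusuf ends → Yusuf and Aoife overlap.
Overlapping pairs: Aoife & Mateo, Aoife & Yusuf, Kenji & Mateo, Kenji & Omar, Kenji & Rohan, Kenji & Sana, Mateo & Yusuf, Omar & Rohan, Rohan & Sana — 9 in total.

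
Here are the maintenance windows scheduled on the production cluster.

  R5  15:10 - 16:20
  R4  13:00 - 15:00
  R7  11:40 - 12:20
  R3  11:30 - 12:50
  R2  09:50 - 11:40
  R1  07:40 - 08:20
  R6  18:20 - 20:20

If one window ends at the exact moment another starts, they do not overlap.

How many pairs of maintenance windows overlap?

Sorted by start: R1, R2, R3, R7, R4, R5, R6.
R2 starts after R1 ends — done with R1.
R3 starts before R2 ends → R2 and R3 overlap.
R7 starts exactly when R2 ends (back-to-back, no overlap) — done with R2.
R7 starts before R3 ends → R3 and R7 overlap.
R4 starts after R3 ends — done with R3.
R4 starts after R7 ends — done with R7.
R5 starts after R4 ends — done with R4.
R6 starts after R5 ends.
Overlapping pairs: R2 & R3, R3 & R7 — 2 in total.

2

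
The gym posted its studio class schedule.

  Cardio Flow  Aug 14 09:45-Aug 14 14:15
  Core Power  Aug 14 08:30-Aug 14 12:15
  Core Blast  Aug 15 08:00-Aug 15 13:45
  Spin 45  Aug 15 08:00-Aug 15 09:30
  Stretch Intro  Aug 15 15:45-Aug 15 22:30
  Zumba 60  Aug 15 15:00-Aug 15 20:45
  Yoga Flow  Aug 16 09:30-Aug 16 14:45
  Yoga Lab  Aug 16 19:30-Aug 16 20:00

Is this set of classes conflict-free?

Two intervals overlap when each starts before the other ends.
Sorted by start: Core Power, Cardio Flow, Core Blast, Spin 45, Zumba 60, Stretch Intro, Yoga Flow, Yoga Lab.
Cardio Flow starts before Core Power ends → Core Power and Cardio Flow overlap.
That's a conflict, so the schedule is not conflict-free.

No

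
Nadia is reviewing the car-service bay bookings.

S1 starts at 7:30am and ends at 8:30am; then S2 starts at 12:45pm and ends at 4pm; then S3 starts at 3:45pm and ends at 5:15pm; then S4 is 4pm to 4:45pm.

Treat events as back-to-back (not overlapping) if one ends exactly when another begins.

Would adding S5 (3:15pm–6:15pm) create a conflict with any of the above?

Yes — it overlaps S2, S3, S4

S1: ends 8:30am at or before S5 starts 3:15pm → clear.
S2: starts 12:45pm before S5 ends 6:15pm, and ends 4pm after S5 starts 3:15pm → overlap.
S3: starts 3:45pm before S5 ends 6:15pm, and ends 5:15pm after S5 starts 3:15pm → overlap.
S4: starts 4pm before S5 ends 6:15pm, and ends 4:45pm after S5 starts 3:15pm → overlap.
S5 overlaps S2, S3, S4.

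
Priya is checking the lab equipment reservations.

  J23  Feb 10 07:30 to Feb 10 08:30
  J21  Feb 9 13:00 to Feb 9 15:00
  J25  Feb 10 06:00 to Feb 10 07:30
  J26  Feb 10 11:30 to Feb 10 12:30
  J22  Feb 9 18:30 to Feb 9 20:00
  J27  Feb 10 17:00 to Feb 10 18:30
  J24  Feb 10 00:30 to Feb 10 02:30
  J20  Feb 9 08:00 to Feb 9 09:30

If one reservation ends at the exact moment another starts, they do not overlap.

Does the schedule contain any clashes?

Sorted by start: J20, J21, J22, J24, J25, J23, J26, J27.
J21 starts after J20 ends, so J20 has no further overlaps.
J22 starts after J21 ends, so J21 has no further overlaps.
J24 starts after J22 ends, so J22 has no further overlaps.
J25 starts after J24 ends, so J24 has no further overlaps.
J23 starts exactly when J25 ends (back-to-back, no overlap), so J25 has no further overlaps.
J26 starts after J23 ends, so J23 has no further overlaps.
J27 starts after J26 ends.
Every pair is clear; the schedule has no overlaps.

No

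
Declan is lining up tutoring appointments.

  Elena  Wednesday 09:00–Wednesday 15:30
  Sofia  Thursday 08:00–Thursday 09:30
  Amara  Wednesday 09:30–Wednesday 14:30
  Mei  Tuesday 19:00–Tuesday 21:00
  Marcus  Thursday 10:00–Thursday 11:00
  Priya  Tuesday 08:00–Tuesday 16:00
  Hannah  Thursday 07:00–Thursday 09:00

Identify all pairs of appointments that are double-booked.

Sorted by start: Priya, Mei, Elena, Amara, Hannah, Sofia, Marcus.
Mei starts after Priya ends — done with Priya.
Elena starts after Mei ends — done with Mei.
Amara starts before Elena ends → Elena and Amara overlap.
Hannah starts after Elena ends — done with Elena.
Hannah starts after Amara ends — done with Amara.
Sofia starts before Hannah ends → Hannah and Sofia overlap.
Marcus starts after Hannah ends.
Marcus starts after Sofia ends.

Amara & Elena, Hannah & Sofia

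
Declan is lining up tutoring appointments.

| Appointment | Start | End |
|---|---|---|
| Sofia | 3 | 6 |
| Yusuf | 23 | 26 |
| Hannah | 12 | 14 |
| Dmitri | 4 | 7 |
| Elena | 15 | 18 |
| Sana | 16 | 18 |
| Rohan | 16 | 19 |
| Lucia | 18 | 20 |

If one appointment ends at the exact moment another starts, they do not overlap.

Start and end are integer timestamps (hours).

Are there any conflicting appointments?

Yes

Check each pair: they overlap iff neither finishes before the other starts.
Sorted by start: Sofia, Dmitri, Hannah, Elena, Rohan, Sana, Lucia, Yusuf.
Dmitri starts before Sofia ends → Sofia and Dmitri overlap.
That's a conflict, so the schedule is not conflict-free.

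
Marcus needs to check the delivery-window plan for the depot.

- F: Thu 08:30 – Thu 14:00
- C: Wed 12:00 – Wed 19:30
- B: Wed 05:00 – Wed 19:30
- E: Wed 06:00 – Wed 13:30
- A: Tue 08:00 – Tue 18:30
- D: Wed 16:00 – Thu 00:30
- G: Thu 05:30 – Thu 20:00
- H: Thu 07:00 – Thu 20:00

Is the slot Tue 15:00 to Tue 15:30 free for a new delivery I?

No — it overlaps A

A: starts Tue 08:00 before I ends Tue 15:30, and ends Tue 18:30 after I starts Tue 15:00 → overlap.
B: starts Wed 05:00 at or after I ends Tue 15:30 → clear.
E: starts Wed 06:00 at or after I ends Tue 15:30 → clear.
C: starts Wed 12:00 at or after I ends Tue 15:30 → clear.
D: starts Wed 16:00 at or after I ends Tue 15:30 → clear.
G: starts Thu 05:30 at or after I ends Tue 15:30 → clear.
H: starts Thu 07:00 at or after I ends Tue 15:30 → clear.
F: starts Thu 08:30 at or after I ends Tue 15:30 → clear.
I overlaps A.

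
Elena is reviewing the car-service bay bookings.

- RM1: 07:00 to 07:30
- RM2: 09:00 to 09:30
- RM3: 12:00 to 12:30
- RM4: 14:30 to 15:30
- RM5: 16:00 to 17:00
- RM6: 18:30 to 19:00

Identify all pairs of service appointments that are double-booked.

Sorted by start: RM1, RM2, RM3, RM4, RM5, RM6.
RM2 starts after RM1 ends, so nothing later overlaps RM1 either.
RM3 starts after RM2 ends, so nothing later overlaps RM2 either.
RM4 starts after RM3 ends, so nothing later overlaps RM3 either.
RM5 starts after RM4 ends, so nothing later overlaps RM4 either.
RM6 starts after RM5 ends.

no conflicts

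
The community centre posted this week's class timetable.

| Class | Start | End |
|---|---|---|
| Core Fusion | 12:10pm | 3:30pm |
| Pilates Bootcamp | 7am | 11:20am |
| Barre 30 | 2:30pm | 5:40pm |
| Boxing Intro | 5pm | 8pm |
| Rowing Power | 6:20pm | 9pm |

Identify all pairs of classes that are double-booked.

Barre 30 & Boxing Intro, Barre 30 & Core Fusion, Boxing Intro & Rowing Power

Sorted by start: Pilates Bootcamp, Core Fusion, Barre 30, Boxing Intro, Rowing Power.
Core Fusion starts after Pilates Bootcamp ends, so nothing later overlaps Pilates Bootcamp either.
Barre 30 starts before Core Fusion ends → Core Fusion and Barre 30 overlap.
Boxing Intro starts after Core Fusion ends, so nothing later overlaps Core Fusion either.
Boxing Intro starts before Barre 30 ends → Barre 30 and Boxing Intro overlap.
Rowing Power starts after Barre 30 ends.
Rowing Power starts before Boxing Intro ends → Boxing Intro and Rowing Power overlap.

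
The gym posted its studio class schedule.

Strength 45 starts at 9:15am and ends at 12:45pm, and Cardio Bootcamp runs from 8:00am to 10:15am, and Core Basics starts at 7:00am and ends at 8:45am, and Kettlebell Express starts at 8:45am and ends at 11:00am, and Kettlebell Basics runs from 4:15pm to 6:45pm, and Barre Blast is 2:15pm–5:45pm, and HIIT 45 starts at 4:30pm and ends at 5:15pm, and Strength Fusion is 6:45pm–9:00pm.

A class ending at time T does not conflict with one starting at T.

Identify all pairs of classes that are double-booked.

Check each pair: they overlap iff neither finishes before the other starts.
Sorted by start: Core Basics, Cardio Bootcamp, Kettlebell Express, Strength 45, Barre Blast, Kettlebell Basics, HIIT 45, Strength Fusion.
Cardio Bootcamp starts before Core Basics ends → Core Basics and Cardio Bootcamp overlap.
Kettlebell Express starts exactly when Core Basics ends (back-to-back, no overlap) — done with Core Basics.
Kettlebell Express starts before Cardio Bootcamp ends → Cardio Bootcamp and Kettlebell Express overlap.
Strength 45 starts before Cardio Bootcamp ends → Cardio Bootcamp and Strength 45 overlap.
Barre Blast starts after Cardio Bootcamp ends — done with Cardio Bootcamp.
Strength 45 starts before Kettlebell Express ends → Kettlebell Express and Strength 45 overlap.
Barre Blast starts after Kettlebell Express ends — done with Kettlebell Express.
Barre Blast starts after Strength 45 ends — done with Strength 45.
Kettlebell Basics starts before Barre Blast ends → Barre Blast and Kettlebell Basics overlap.
HIIT 45 starts before Barre Blast ends → Barre Blast and HIIT 45 overlap.
Strength Fusion starts after Barre Blast ends.
HIIT 45 starts before Kettlebell Basics ends → Kettlebell Basics and HIIT 45 overlap.
Strength Fusion starts exactly when Kettlebell Basics ends (back-to-back, no overlap).
Strength Fusion starts after HIIT 45 ends.

Barre Blast & HIIT 45, Barre Blast & Kettlebell Basics, Cardio Bootcamp & Core Basics, Cardio Bootcamp & Kettlebell Express, Cardio Bootcamp & Strength 45, HIIT 45 & Kettlebell Basics, Kettlebell Express & Strength 45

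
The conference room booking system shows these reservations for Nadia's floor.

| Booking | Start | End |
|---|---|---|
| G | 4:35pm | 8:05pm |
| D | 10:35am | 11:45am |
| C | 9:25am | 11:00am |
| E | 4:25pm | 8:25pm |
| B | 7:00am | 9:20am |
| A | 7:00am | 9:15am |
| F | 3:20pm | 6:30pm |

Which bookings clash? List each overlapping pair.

A & B, C & D, E & F, E & G, F & G

Check each pair: they overlap iff neither finishes before the other starts.
Sorted by start: A, B, C, D, F, E, G.
B starts before A ends → A and B overlap.
C starts after A ends, so nothing later overlaps A either.
C starts after B ends, so nothing later overlaps B either.
D starts before C ends → C and D overlap.
F starts after C ends, so nothing later overlaps C either.
F starts after D ends, so nothing later overlaps D either.
E starts before F ends → F and E overlap.
G starts before F ends → F and G overlap.
G starts before E ends → E and G overlap.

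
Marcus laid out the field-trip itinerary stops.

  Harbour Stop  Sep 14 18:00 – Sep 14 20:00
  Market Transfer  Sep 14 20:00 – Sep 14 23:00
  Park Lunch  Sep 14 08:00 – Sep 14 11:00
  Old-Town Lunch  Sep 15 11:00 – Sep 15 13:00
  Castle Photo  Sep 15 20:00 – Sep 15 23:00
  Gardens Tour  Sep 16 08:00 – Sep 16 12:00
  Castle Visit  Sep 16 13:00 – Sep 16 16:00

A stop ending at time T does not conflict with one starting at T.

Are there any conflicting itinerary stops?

No

Sorted by start: Park Lunch, Harbour Stop, Market Transfer, Old-Town Lunch, Castle Photo, Gardens Tour, Castle Visit.
Harbour Stop starts after Park Lunch ends, so nothing later overlaps Park Lunch either.
Market Transfer starts exactly when Harbour Stop ends (back-to-back, no overlap), so nothing later overlaps Harbour Stop either.
Old-Town Lunch starts after Market Transfer ends, so nothing later overlaps Market Transfer either.
Castle Photo starts after Old-Town Lunch ends, so nothing later overlaps Old-Town Lunch either.
Gardens Tour starts after Castle Photo ends, so nothing later overlaps Castle Photo either.
Castle Visit starts after Gardens Tour ends.
Every pair is clear; the schedule has no overlaps.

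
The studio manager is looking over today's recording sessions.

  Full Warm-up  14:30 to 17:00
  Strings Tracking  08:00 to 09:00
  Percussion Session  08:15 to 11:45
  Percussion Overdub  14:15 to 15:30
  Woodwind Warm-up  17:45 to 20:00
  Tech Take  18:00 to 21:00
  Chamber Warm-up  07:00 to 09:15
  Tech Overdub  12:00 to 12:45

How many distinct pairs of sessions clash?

Sorted by start: Chamber Warm-up, Strings Tracking, Percussion Session, Tech Overdub, Percussion Overdub, Full Warm-up, Woodwind Warm-up, Tech Take.
Strings Tracking starts before Chamber Warm-up ends → Chamber Warm-up and Strings Tracking overlap.
Percussion Session starts before Chamber Warm-up ends → Chamber Warm-up and Percussion Session overlap.
Tech Overdub starts after Chamber Warm-up ends, so Chamber Warm-up has no further overlaps.
Percussion Session starts before Strings Tracking ends → Strings Tracking and Percussion Session overlap.
Tech Overdub starts after Strings Tracking ends, so Strings Tracking has no further overlaps.
Tech Overdub starts after Percussion Session ends, so Percussion Session has no further overlaps.
Percussion Overdub starts after Tech Overdub ends, so Tech Overdub has no further overlaps.
Full Warm-up starts before Percussion Overdub ends → Percussion Overdub and Full Warm-up overlap.
Woodwind Warm-up starts after Percussion Overdub ends, so Percussion Overdub has no further overlaps.
Woodwind Warm-up starts after Full Warm-up ends, so Full Warm-up has no further overlaps.
Tech Take starts before Woodwind Warm-up ends → Woodwind Warm-up and Tech Take overlap.
Overlapping pairs: Chamber Warm-up & Percussion Session, Chamber Warm-up & Strings Tracking, Full Warm-up & Percussion Overdub, Percussion Session & Strings Tracking, Tech Take & Woodwind Warm-up — 5 in total.

5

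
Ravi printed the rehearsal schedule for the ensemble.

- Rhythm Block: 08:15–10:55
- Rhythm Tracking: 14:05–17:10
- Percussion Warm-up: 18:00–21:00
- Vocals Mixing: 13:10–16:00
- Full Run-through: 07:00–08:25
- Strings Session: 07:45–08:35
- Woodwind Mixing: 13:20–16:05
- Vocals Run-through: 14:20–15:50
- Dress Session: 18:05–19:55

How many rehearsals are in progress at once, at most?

Sweep the timeline, counting +1 at each start and −1 at each end (ends before starts at a tie):
07:00 start Full Run-through → 1
07:45 start Strings Session → 2
08:15 start Rhythm Block → 3
08:25 end Full Run-through → 2
08:35 end Strings Session → 1
10:55 end Rhythm Block → 0
13:10 start Vocals Mixing → 1
13:20 start Woodwind Mixing → 2
14:05 start Rhythm Tracking → 3
14:20 start Vocals Run-through → 4
15:50 end Vocals Run-through → 3
16:00 end Vocals Mixing → 2
16:05 end Woodwind Mixing → 1
17:10 end Rhythm Tracking → 0
18:00 start Percussion Warm-up → 1
18:05 start Dress Session → 2
19:55 end Dress Session → 1
21:00 end Percussion Warm-up → 0
Peak is 4, at 14:20 (Rhythm Tracking, Vocals Mixing, Vocals Run-through, Woodwind Mixing).

4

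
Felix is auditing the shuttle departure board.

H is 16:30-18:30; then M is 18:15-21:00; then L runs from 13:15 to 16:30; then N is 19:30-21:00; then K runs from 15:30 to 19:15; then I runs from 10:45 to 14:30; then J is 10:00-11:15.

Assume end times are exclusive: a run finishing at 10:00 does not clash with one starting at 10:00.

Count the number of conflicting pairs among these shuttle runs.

7

Two intervals overlap when each starts before the other ends.
Sorted by start: J, I, L, K, H, M, N.
I starts before J ends → J and I overlap.
L starts after J ends; J is clear from here.
L starts before I ends → I and L overlap.
K starts after I ends; I is clear from here.
K starts before L ends → L and K overlap.
H starts exactly when L ends (back-to-back, no overlap); L is clear from here.
H starts before K ends → K and H overlap.
M starts before K ends → K and M overlap.
N starts after K ends.
M starts before H ends → H and M overlap.
N starts after H ends.
N starts before M ends → M and N overlap.
Overlapping pairs: H & K, H & M, I & J, I & L, K & L, K & M, M & N — 7 in total.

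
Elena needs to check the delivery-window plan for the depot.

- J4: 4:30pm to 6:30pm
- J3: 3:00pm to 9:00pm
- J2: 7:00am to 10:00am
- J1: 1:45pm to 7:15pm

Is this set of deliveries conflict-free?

Sorted by start: J2, J1, J3, J4.
J1 starts after J2 ends; J2 is clear from here.
J3 starts before J1 ends → J1 and J3 overlap.
That's a conflict, so the schedule is not conflict-free.

No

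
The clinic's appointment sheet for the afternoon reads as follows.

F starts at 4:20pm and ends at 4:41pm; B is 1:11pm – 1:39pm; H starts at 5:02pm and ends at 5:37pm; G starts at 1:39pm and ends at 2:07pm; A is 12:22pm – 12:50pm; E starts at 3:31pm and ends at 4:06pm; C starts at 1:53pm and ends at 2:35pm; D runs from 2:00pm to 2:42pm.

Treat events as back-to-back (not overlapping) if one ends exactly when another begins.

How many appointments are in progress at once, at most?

Walk through starts and ends in time order (an end at T is processed before a start at T):
12:22pm start A → 1
12:50pm end A → 0
1:11pm start B → 1
1:39pm end B → 0
1:39pm start G → 1
1:53pm start C → 2
2:00pm start D → 3
2:07pm end G → 2
2:35pm end C → 1
2:42pm end D → 0
3:31pm start E → 1
4:06pm end E → 0
4:20pm start F → 1
4:41pm end F → 0
5:02pm start H → 1
5:37pm end H → 0
Peak is 3, at 2:00pm (C, D, G).

3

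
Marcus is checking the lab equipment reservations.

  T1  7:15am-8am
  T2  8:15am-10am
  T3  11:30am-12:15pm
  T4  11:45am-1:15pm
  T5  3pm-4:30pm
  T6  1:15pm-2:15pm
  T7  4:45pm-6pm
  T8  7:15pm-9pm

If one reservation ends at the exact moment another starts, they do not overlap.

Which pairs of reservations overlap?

Sorted by start: T1, T2, T3, T4, T6, T5, T7, T8.
T2 starts after T1 ends, so nothing later overlaps T1 either.
T3 starts after T2 ends, so nothing later overlaps T2 either.
T4 starts before T3 ends → T3 and T4 overlap.
T6 starts after T3 ends, so nothing later overlaps T3 either.
T6 starts exactly when T4 ends (back-to-back, no overlap), so nothing later overlaps T4 either.
T5 starts after T6 ends, so nothing later overlaps T6 either.
T7 starts after T5 ends, so nothing later overlaps T5 either.
T8 starts after T7 ends.

T3 & T4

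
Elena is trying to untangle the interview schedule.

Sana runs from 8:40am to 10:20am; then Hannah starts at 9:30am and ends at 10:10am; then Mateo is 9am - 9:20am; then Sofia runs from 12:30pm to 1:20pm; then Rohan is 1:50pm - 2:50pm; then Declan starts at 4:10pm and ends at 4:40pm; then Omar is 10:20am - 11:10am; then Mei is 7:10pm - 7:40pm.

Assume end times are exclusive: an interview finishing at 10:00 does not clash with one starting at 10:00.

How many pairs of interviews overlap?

2

Sorted by start: Sana, Mateo, Hannah, Omar, Sofia, Rohan, Declan, Mei.
Mateo starts before Sana ends → Sana and Mateo overlap.
Hannah starts before Sana ends → Sana and Hannah overlap.
Omar starts exactly when Sana ends (back-to-back, no overlap) — done with Sana.
Hannah starts after Mateo ends — done with Mateo.
Omar starts after Hannah ends — done with Hannah.
Sofia starts after Omar ends — done with Omar.
Rohan starts after Sofia ends — done with Sofia.
Declan starts after Rohan ends — done with Rohan.
Mei starts after Declan ends.
Overlapping pairs: Hannah & Sana, Mateo & Sana — 2 in total.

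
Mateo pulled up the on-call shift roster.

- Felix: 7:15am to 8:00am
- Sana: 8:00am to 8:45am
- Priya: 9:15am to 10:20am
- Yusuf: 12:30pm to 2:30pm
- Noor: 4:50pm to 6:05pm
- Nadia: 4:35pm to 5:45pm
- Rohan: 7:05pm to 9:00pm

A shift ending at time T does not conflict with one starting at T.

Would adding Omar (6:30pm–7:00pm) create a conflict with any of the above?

Felix: ends 8:00am at or before Omar starts 6:30pm → clear.
Sana: ends 8:45am at or before Omar starts 6:30pm → clear.
Priya: ends 10:20am at or before Omar starts 6:30pm → clear.
Yusuf: ends 2:30pm at or before Omar starts 6:30pm → clear.
Nadia: ends 5:45pm at or before Omar starts 6:30pm → clear.
Noor: ends 6:05pm at or before Omar starts 6:30pm → clear.
Rohan: starts 7:05pm at or after Omar ends 7:00pm → clear.

No — it doesn't clash with anything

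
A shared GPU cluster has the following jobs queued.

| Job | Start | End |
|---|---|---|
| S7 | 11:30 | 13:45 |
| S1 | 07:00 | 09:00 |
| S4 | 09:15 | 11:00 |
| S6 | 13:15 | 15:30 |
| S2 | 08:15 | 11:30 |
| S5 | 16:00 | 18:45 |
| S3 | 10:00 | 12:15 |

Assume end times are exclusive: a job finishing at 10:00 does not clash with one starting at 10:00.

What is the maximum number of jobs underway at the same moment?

3

Walk through starts and ends in time order (an end at T is processed before a start at T):
07:00 start S1 → 1
08:15 start S2 → 2
09:00 end S1 → 1
09:15 start S4 → 2
10:00 start S3 → 3
11:00 end S4 → 2
11:30 end S2 → 1
11:30 start S7 → 2
12:15 end S3 → 1
13:15 start S6 → 2
13:45 end S7 → 1
15:30 end S6 → 0
16:00 start S5 → 1
18:45 end S5 → 0
Peak is 3, at 10:00 (S2, S3, S4).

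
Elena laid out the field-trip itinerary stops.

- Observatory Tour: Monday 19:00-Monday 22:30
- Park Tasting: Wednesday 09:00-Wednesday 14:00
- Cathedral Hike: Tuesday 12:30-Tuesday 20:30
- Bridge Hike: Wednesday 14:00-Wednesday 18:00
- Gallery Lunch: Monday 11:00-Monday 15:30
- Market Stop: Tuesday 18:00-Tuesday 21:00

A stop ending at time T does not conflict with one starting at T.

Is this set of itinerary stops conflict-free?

No

Sorted by start: Gallery Lunch, Observatory Tour, Cathedral Hike, Market Stop, Park Tasting, Bridge Hike.
Observatory Tour starts after Gallery Lunch ends, so Gallery Lunch has no further overlaps.
Cathedral Hike starts after Observatory Tour ends, so Observatory Tour has no further overlaps.
Market Stop starts before Cathedral Hike ends → Cathedral Hike and Market Stop overlap.
That's a conflict, so the schedule is not conflict-free.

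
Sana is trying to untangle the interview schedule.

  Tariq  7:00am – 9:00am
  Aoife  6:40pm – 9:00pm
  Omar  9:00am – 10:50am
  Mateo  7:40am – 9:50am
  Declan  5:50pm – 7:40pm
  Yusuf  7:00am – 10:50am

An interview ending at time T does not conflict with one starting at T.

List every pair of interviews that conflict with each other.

Aoife & Declan, Mateo & Omar, Mateo & Tariq, Mateo & Yusuf, Omar & Yusuf, Tariq & Yusuf

Two intervals overlap when each starts before the other ends.
Sorted by start: Yusuf, Tariq, Mateo, Omar, Declan, Aoife.
Tariq starts before Yusuf ends → Yusuf and Tariq overlap.
Mateo starts before Yusuf ends → Yusuf and Mateo overlap.
Omar starts before Yusuf ends → Yusuf and Omar overlap.
Declan starts after Yusuf ends — done with Yusuf.
Mateo starts before Tariq ends → Tariq and Mateo overlap.
Omar starts exactly when Tariq ends (back-to-back, no overlap) — done with Tariq.
Omar starts before Mateo ends → Mateo and Omar overlap.
Declan starts after Mateo ends — done with Mateo.
Declan starts after Omar ends — done with Omar.
Aoife starts before Declan ends → Declan and Aoife overlap.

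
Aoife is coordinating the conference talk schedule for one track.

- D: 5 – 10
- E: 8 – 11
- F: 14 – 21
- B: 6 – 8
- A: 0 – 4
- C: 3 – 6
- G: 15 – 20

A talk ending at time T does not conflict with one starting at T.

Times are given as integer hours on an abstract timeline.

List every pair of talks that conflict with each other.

A & C, B & D, C & D, D & E, F & G

Sorted by start: A, C, D, B, E, F, G.
C starts before A ends → A and C overlap.
D starts after A ends; A is clear from here.
D starts before C ends → C and D overlap.
B starts exactly when C ends (back-to-back, no overlap); C is clear from here.
B starts before D ends → D and B overlap.
E starts before D ends → D and E overlap.
F starts after D ends; D is clear from here.
E starts exactly when B ends (back-to-back, no overlap); B is clear from here.
F starts after E ends; E is clear from here.
G starts before F ends → F and G overlap.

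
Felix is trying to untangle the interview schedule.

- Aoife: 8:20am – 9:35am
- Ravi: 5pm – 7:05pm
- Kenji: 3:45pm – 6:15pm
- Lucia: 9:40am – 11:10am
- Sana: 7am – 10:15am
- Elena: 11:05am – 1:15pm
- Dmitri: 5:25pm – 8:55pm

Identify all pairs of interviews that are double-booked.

Aoife & Sana, Dmitri & Kenji, Dmitri & Ravi, Elena & Lucia, Kenji & Ravi, Lucia & Sana

Two intervals overlap when each starts before the other ends.
Sorted by start: Sana, Aoife, Lucia, Elena, Kenji, Ravi, Dmitri.
Aoife starts before Sana ends → Sana and Aoife overlap.
Lucia starts before Sana ends → Sana and Lucia overlap.
Elena starts after Sana ends; Sana is clear from here.
Lucia starts after Aoife ends; Aoife is clear from here.
Elena starts before Lucia ends → Lucia and Elena overlap.
Kenji starts after Lucia ends; Lucia is clear from here.
Kenji starts after Elena ends; Elena is clear from here.
Ravi starts before Kenji ends → Kenji and Ravi overlap.
Dmitri starts before Kenji ends → Kenji and Dmitri overlap.
Dmitri starts before Ravi ends → Ravi and Dmitri overlap.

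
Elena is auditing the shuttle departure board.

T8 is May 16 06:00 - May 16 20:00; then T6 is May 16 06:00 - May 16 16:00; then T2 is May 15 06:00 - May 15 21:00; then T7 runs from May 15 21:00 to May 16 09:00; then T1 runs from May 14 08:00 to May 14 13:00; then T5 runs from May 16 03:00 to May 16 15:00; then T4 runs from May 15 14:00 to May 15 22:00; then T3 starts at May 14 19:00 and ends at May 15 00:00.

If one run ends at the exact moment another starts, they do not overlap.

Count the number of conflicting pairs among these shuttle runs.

8

Sorted by start: T1, T3, T2, T4, T7, T5, T6, T8.
T3 starts after T1 ends, so nothing later overlaps T1 either.
T2 starts after T3 ends, so nothing later overlaps T3 either.
T4 starts before T2 ends → T2 and T4 overlap.
T7 starts exactly when T2 ends (back-to-back, no overlap), so nothing later overlaps T2 either.
T7 starts before T4 ends → T4 and T7 overlap.
T5 starts after T4 ends, so nothing later overlaps T4 either.
T5 starts before T7 ends → T7 and T5 overlap.
T6 starts before T7 ends → T7 and T6 overlap.
T8 starts before T7 ends → T7 and T8 overlap.
T6 starts before T5 ends → T5 and T6 overlap.
T8 starts before T5 ends → T5 and T8 overlap.
T8 starts before T6 ends → T6 and T8 overlap.
Overlapping pairs: T2 & T4, T4 & T7, T5 & T6, T5 & T7, T5 & T8, T6 & T7, T6 & T8, T7 & T8 — 8 in total.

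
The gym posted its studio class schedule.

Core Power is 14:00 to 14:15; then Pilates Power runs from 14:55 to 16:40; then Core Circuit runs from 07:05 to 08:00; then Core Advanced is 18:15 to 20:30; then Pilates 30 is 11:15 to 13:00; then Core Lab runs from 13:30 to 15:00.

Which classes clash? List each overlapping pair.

Check each pair: they overlap iff neither finishes before the other starts.
Sorted by start: Core Circuit, Pilates 30, Core Lab, Core Power, Pilates Power, Core Advanced.
Pilates 30 starts after Core Circuit ends, so nothing later overlaps Core Circuit either.
Core Lab starts after Pilates 30 ends, so nothing later overlaps Pilates 30 either.
Core Power starts before Core Lab ends → Core Lab and Core Power overlap.
Pilates Power starts before Core Lab ends → Core Lab and Pilates Power overlap.
Core Advanced starts after Core Lab ends.
Pilates Power starts after Core Power ends, so nothing later overlaps Core Power either.
Core Advanced starts after Pilates Power ends.

Core Lab & Core Power, Core Lab & Pilates Power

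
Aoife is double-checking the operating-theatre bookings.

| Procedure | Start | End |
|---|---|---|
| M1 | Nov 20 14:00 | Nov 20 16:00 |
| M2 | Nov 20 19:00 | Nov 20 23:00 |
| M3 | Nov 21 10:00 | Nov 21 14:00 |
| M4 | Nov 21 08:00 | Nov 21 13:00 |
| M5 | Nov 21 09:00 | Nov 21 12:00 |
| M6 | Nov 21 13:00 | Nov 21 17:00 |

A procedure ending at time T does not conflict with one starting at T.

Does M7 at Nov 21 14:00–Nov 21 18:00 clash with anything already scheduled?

Yes — it overlaps M6

M1: ends Nov 20 16:00 at or before M7 starts Nov 21 14:00 → clear.
M2: ends Nov 20 23:00 at or before M7 starts Nov 21 14:00 → clear.
M4: ends Nov 21 13:00 at or before M7 starts Nov 21 14:00 → clear.
M5: ends Nov 21 12:00 at or before M7 starts Nov 21 14:00 → clear.
M3: ends Nov 21 14:00 at or before M7 starts Nov 21 14:00 → clear.
M6: starts Nov 21 13:00 before M7 ends Nov 21 18:00, and ends Nov 21 17:00 after M7 starts Nov 21 14:00 → overlap.
M7 overlaps M6.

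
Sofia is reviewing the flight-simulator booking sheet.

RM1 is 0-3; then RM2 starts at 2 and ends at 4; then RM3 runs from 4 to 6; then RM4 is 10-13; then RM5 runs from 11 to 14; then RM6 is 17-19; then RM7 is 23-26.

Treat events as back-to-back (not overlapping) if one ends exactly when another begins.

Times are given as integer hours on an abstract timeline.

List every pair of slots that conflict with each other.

RM1 & RM2, RM4 & RM5

Sorted by start: RM1, RM2, RM3, RM4, RM5, RM6, RM7.
RM2 starts before RM1 ends → RM1 and RM2 overlap.
RM3 starts after RM1 ends; RM1 is clear from here.
RM3 starts exactly when RM2 ends (back-to-back, no overlap); RM2 is clear from here.
RM4 starts after RM3 ends; RM3 is clear from here.
RM5 starts before RM4 ends → RM4 and RM5 overlap.
RM6 starts after RM4 ends; RM4 is clear from here.
RM6 starts after RM5 ends; RM5 is clear from here.
RM7 starts after RM6 ends.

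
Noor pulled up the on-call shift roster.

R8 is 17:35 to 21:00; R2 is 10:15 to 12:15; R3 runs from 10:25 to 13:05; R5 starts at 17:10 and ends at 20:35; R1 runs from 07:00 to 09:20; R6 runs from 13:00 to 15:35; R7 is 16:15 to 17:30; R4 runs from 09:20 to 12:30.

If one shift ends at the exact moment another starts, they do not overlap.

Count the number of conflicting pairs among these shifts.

6

Sorted by start: R1, R4, R2, R3, R6, R7, R5, R8.
R4 starts exactly when R1 ends (back-to-back, no overlap); R1 is clear from here.
R2 starts before R4 ends → R4 and R2 overlap.
R3 starts before R4 ends → R4 and R3 overlap.
R6 starts after R4 ends; R4 is clear from here.
R3 starts before R2 ends → R2 and R3 overlap.
R6 starts after R2 ends; R2 is clear from here.
R6 starts before R3 ends → R3 and R6 overlap.
R7 starts after R3 ends; R3 is clear from here.
R7 starts after R6 ends; R6 is clear from here.
R5 starts before R7 ends → R7 and R5 overlap.
R8 starts after R7 ends.
R8 starts before R5 ends → R5 and R8 overlap.
Overlapping pairs: R2 & R3, R2 & R4, R3 & R4, R3 & R6, R5 & R7, R5 & R8 — 6 in total.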